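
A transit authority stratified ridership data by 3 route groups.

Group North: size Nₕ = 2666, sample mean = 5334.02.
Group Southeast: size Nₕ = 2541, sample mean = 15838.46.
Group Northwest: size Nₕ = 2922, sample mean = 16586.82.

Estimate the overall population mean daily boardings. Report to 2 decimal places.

N = 2666 + 2541 + 2922 = 8129.
Overall mean = Σ (Nₕ/N)·x̄ₕ — weight by population share, not a simple average.
Σ Nₕx̄ₕ = 2666·5334.02 + 2541·15838.46 + 2922·16586.82 = 14220497.32 + 40245526.86 + 48466688.04 = 102932712.22.
Divide by N: 102932712.22 / 8129 = 12662.4077... → 12662.41.

12662.41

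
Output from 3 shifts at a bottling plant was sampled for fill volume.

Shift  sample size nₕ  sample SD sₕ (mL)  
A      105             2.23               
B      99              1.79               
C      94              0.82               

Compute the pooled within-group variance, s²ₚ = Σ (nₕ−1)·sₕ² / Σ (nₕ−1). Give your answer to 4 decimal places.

3.0295

A: (105−1)·2.23² = 104·4.9729 = 517.1816
B: (99−1)·1.79² = 98·3.2041 = 314.0018
C: (94−1)·0.82² = 93·0.6724 = 62.5332
Numerator = 893.7166; denominator = Σ(nₕ−1) = 295.
s²ₚ = 893.7166/295 = 3.029548... → 3.0295.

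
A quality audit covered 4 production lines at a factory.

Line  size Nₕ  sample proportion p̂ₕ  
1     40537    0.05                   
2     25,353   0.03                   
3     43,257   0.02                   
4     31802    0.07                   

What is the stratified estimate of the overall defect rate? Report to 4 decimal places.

N = 40537 + 25353 + 43257 + 31802 = 140949.
Overall proportion = Σ (Nₕ/N)·p̂ₕ.
Σ Nₕp̂ₕ = 2026.85 + 760.59 + 865.14 + 2226.14 = 5878.72.
5878.72 / 140949 = 0.041708... → 0.0417.

0.0417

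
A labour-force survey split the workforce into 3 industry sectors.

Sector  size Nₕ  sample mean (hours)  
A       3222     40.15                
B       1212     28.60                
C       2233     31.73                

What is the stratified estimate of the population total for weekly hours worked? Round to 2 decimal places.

234879.59

A: 3222·40.15 = 129363.3
B: 1212·28.60 = 34663.2
C: 2233·31.73 = 70853.09
τ̂ = Σ Nₕx̄ₕ = 234879.59.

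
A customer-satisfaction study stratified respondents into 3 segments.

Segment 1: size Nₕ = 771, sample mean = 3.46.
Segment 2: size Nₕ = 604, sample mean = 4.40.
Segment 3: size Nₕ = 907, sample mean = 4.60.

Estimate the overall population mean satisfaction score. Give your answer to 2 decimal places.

4.16

N = 2282; weights Wₕ = Nₕ/N = (0.3379, 0.2647, 0.3975).
x̄_st = Σ Wₕ·x̄ₕ = 0.3379·3.46 + 0.2647·4.40 + 0.3975·4.60 ≈ 4.1619...
→ 4.16.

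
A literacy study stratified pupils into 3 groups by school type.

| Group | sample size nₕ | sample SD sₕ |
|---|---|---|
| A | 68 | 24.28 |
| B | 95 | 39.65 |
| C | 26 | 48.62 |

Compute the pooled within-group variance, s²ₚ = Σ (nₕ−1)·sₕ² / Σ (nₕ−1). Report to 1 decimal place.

1324.6

A: (68−1)·24.28² = 67·589.5184 = 39497.7328
B: (95−1)·39.65² = 94·1572.1225 = 147779.515
C: (26−1)·48.62² = 25·2363.9044 = 59097.61
Numerator = 246374.8578; denominator = Σ(nₕ−1) = 186.
s²ₚ = 246374.8578/186 = 1324.596... → 1324.6.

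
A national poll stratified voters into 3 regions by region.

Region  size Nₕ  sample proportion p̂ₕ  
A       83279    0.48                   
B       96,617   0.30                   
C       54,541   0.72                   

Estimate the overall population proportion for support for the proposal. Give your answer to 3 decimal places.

0.462

Wₕ = Nₕ/N with N = 234437: 0.3552, 0.4121, 0.2326.
p̂_st = 0.3552·0.48 + 0.4121·0.30 + 0.2326·0.72 ≈ 0.46165... → 0.462.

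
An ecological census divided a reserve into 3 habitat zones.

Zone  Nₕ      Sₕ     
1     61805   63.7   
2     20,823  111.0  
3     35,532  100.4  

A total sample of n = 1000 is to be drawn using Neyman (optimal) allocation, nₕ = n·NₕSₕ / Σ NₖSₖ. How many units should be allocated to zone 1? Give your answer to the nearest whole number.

401

1: NₕSₕ = 61805·63.7 = 3936978.5
2: NₕSₕ = 20823·111.0 = 2311353
3: NₕSₕ = 35532·100.4 = 3567412.8
Σ NₕSₕ = 9815744.3.
n_1 = 1000·3936978.5/9815744.3 = 401.088... → 401.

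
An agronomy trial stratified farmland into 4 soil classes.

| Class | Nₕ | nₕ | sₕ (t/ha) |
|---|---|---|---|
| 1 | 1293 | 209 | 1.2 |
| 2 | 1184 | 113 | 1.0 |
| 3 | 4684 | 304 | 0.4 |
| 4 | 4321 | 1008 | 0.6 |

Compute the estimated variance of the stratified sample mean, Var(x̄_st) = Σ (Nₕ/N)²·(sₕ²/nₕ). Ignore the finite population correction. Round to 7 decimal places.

N = 11482; Wₕ = Nₕ/N.
class 1: (1293/11482)²·1.2²/209 = 0.0000873732
class 2: (1184/11482)²·1.0²/113 = 0.0000941001
class 3: (4684/11482)²·0.4²/304 = 0.0000875881
class 4: (4321/11482)²·0.6²/1008 = 0.0000505796
Sum = 0.0003196409 → 0.0003196.

0.0003196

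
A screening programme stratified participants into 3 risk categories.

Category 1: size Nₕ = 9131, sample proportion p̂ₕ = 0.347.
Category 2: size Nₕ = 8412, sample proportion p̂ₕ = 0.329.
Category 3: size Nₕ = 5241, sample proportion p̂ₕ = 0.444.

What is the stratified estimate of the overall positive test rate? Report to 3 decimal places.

Wₕ = Nₕ/N with N = 22784: 0.4008, 0.3692, 0.2300.
p̂_st = 0.4008·0.347 + 0.3692·0.329 + 0.2300·0.444 ≈ 0.36267... → 0.363.

0.363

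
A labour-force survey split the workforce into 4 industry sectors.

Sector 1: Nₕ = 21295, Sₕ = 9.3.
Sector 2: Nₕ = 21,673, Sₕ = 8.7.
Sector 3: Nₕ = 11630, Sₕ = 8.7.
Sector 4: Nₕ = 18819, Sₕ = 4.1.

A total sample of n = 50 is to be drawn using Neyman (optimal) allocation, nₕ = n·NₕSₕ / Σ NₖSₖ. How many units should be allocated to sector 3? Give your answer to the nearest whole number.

Σ NₕSₕ = 21295·9.3 + 21673·8.7 + 11630·8.7 + 18819·4.1 = 564937.5.
Share for 3: 101181/564937.5 = 0.17910.
n_3 = 50 × 0.17910 = 8.955... → 9.

9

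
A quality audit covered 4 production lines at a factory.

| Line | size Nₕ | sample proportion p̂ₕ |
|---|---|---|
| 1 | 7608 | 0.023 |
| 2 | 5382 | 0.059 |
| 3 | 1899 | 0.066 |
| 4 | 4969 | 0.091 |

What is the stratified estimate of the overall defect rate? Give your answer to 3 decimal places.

0.054

Wₕ = Nₕ/N with N = 19858: 0.3831, 0.2710, 0.0956, 0.2502.
p̂_st = 0.3831·0.023 + 0.2710·0.059 + 0.0956·0.066 + 0.2502·0.091 ≈ 0.05388... → 0.054.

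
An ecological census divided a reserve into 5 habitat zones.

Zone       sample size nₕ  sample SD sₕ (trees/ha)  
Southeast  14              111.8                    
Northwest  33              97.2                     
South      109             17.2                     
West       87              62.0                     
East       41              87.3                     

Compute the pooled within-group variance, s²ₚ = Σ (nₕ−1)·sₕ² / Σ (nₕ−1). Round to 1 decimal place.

Southeast: (14−1)·111.8² = 13·12499.24 = 162490.12
Northwest: (33−1)·97.2² = 32·9447.84 = 302330.88
South: (109−1)·17.2² = 108·295.84 = 31950.72
West: (87−1)·62.0² = 86·3844 = 330584
East: (41−1)·87.3² = 40·7621.29 = 304851.6
Numerator = 1132207.32; denominator = Σ(nₕ−1) = 279.
s²ₚ = 1132207.32/279 = 4058.091... → 4058.1.

4058.1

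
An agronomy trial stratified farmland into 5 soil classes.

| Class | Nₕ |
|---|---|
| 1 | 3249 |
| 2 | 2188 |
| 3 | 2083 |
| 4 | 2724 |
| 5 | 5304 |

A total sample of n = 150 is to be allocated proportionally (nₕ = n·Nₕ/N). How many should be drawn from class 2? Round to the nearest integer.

21

N = 3249 + 2188 + 2083 + 2724 + 5304 = 15548.
n_2 = 150·2188/15548 = 21.109... → 21.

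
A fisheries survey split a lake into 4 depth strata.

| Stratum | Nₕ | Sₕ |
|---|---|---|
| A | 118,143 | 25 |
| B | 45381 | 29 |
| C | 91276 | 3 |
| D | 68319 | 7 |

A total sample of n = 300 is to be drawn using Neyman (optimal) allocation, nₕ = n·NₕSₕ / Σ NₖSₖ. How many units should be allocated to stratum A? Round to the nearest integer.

176

A: NₕSₕ = 118143·25 = 2953575
B: NₕSₕ = 45381·29 = 1316049
C: NₕSₕ = 91276·3 = 273828
D: NₕSₕ = 68319·7 = 478233
Σ NₕSₕ = 5021685.
n_A = 300·2953575/5021685 = 176.449... → 176.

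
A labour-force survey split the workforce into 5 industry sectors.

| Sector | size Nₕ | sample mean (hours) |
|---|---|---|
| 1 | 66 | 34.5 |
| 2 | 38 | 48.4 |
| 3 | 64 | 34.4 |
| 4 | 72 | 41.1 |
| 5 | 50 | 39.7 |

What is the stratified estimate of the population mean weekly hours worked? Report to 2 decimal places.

38.83

N = 66 + 38 + 64 + 72 + 50 = 290.
Overall mean = Σ (Nₕ/N)·x̄ₕ — weight by population share, not a simple average.
Σ Nₕx̄ₕ = 66·34.5 + 38·48.4 + 64·34.4 + 72·41.1 + 50·39.7 = 2277 + 1839.2 + 2201.6 + 2959.2 + 1985 = 11262.
Divide by N: 11262 / 290 = 38.8345... → 38.83.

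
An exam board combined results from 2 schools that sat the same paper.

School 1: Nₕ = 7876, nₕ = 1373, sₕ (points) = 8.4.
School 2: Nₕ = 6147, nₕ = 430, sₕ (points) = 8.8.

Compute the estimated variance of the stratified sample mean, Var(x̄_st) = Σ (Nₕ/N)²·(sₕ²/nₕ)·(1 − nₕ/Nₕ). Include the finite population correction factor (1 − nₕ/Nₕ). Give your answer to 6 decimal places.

N = 14023. Term for each stratum: Wₕ²sₕ²/nₕ·(1−nₕ/Nₕ).
Var(x̄_st) = 0.013385224 + 0.032184475 = 0.045569698 → 0.045570.

0.045570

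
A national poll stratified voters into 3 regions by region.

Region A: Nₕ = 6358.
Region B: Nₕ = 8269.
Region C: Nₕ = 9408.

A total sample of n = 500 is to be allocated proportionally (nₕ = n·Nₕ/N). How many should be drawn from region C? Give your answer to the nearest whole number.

N = 6358 + 8269 + 9408 = 24035.
n_C = 500·9408/24035 = 195.715... → 196.

196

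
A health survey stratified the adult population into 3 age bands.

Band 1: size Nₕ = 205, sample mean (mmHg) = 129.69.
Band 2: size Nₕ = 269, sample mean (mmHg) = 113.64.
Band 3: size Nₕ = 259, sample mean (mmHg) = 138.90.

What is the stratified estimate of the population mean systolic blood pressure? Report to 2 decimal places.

127.05

N = 733; weights Wₕ = Nₕ/N = (0.2797, 0.3670, 0.3533).
x̄_st = Σ Wₕ·x̄ₕ = 0.2797·129.69 + 0.3670·113.64 + 0.3533·138.90 ≈ 127.0542...
→ 127.05.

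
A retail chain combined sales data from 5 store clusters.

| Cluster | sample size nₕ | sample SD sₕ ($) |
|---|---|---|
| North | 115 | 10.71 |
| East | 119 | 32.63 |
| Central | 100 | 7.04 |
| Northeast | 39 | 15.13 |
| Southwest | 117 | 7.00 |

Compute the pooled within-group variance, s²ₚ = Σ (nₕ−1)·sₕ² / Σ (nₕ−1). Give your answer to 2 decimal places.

325.78

North: (115−1)·10.71² = 114·114.7041 = 13076.2674
East: (119−1)·32.63² = 118·1064.7169 = 125636.5942
Central: (100−1)·7.04² = 99·49.5616 = 4906.5984
Northeast: (39−1)·15.13² = 38·228.9169 = 8698.8422
Southwest: (117−1)·7.00² = 116·49 = 5684
Numerator = 158002.3022; denominator = Σ(nₕ−1) = 485.
s²ₚ = 158002.3022/485 = 325.7779... → 325.78.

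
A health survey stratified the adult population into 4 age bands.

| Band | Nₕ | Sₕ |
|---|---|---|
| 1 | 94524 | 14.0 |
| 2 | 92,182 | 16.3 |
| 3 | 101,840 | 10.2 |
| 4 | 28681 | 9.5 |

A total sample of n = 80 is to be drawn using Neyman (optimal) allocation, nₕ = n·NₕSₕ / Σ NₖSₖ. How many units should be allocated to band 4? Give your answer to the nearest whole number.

5

1: NₕSₕ = 94524·14.0 = 1323336
2: NₕSₕ = 92182·16.3 = 1502566.6
3: NₕSₕ = 101840·10.2 = 1038768
4: NₕSₕ = 28681·9.5 = 272469.5
Σ NₕSₕ = 4137140.1.
n_4 = 80·272469.5/4137140.1 = 5.269... → 5.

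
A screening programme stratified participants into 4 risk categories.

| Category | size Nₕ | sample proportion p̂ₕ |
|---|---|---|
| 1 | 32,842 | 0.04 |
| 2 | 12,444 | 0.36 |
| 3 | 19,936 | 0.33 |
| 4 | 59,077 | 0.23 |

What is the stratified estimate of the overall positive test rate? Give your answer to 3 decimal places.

N = 32842 + 12444 + 19936 + 59077 = 124299.
Overall proportion = Σ (Nₕ/N)·p̂ₕ.
Σ Nₕp̂ₕ = 1313.68 + 4479.84 + 6578.88 + 13587.71 = 25960.11.
25960.11 / 124299 = 0.20885... → 0.209.

0.209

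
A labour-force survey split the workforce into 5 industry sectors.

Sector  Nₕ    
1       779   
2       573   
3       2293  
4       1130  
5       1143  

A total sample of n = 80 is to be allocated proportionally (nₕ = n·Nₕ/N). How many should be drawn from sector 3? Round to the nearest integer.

Share of sector 3 = 2293/5918 = 0.38746.
Allocate 80 × 0.38746 = 30.997... → 31.

31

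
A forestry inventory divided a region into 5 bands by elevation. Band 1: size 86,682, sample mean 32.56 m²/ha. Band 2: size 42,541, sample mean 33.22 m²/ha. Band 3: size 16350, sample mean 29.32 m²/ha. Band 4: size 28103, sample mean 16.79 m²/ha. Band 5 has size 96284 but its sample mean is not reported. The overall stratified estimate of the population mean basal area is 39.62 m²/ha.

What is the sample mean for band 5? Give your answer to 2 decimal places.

Σ Nₕx̄ₕ = N·μ, so 96284·x̄_5 = 269960·39.62 − (86682·32.56 + 42541·33.22 + 16350·29.32 + 28103·16.79).
= 10695815.2 − 5186809.31 = 5509005.89.
x̄_5 = 5509005.89 / 96284 = 57.2162... → 57.22.

57.22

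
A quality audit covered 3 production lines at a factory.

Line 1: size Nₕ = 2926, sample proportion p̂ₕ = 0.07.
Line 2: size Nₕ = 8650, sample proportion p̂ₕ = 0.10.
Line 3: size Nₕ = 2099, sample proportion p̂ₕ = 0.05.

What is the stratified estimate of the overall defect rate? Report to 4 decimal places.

Wₕ = Nₕ/N with N = 13675: 0.2140, 0.6325, 0.1535.
p̂_st = 0.2140·0.07 + 0.6325·0.10 + 0.1535·0.05 ≈ 0.085906... → 0.0859.

0.0859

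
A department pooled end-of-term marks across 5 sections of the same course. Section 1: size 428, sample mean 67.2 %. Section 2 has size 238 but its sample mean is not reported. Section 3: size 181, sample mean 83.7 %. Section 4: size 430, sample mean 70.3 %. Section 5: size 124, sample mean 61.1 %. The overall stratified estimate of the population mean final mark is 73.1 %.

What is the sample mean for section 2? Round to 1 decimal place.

87.0

Σ Nₕx̄ₕ = N·μ, so 238·x̄_2 = 1401·73.1 − (428·67.2 + 181·83.7 + 430·70.3 + 124·61.1).
= 102413.1 − 81716.7 = 20696.4.
x̄_2 = 20696.4 / 238 = 86.960... → 87.0.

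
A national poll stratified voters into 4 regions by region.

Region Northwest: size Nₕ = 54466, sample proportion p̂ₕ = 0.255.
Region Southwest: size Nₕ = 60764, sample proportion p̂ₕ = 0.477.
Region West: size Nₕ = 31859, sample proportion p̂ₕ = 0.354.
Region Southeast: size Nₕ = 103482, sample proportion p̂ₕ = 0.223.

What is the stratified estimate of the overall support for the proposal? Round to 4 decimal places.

Wₕ = Nₕ/N with N = 250571: 0.2174, 0.2425, 0.1271, 0.4130.
p̂_st = 0.2174·0.255 + 0.2425·0.477 + 0.1271·0.354 + 0.4130·0.223 ≈ 0.308207... → 0.3082.

0.3082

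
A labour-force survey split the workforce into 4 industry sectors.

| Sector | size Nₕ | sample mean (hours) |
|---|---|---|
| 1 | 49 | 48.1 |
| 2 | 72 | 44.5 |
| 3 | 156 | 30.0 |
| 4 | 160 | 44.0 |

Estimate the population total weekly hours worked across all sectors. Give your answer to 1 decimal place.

1: 49·48.1 = 2356.9
2: 72·44.5 = 3204
3: 156·30.0 = 4680
4: 160·44.0 = 7040
τ̂ = Σ Nₕx̄ₕ = 17280.9.

17280.9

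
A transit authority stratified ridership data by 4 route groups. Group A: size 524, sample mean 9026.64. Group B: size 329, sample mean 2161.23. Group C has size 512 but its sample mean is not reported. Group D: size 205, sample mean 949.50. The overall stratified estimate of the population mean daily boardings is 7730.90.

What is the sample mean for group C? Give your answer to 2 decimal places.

N = 524 + 329 + 512 + 205 = 1570.
Overall total = μ·N = 7730.90·1570 = 12137513.
Subtract the known strata: 524·9026.64 + 329·2161.23 + 205·949.50 = 5635651.53.
Remaining total for group C: 12137513 − 5635651.53 = 6501861.47.
Divide by its size: 6501861.47 / 512 = 12698.9482... → 12698.95.

12698.95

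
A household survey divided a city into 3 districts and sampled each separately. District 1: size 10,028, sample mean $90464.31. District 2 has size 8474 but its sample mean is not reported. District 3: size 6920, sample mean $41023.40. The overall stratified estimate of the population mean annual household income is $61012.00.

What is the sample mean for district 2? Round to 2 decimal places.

N = 10028 + 8474 + 6920 = 25422.
Overall total = μ·N = 61012.00·25422 = 1551047064.
Subtract the known strata: 10028·90464.31 + 6920·41023.40 = 1191058028.68.
Remaining total for district 2: 1551047064 − 1191058028.68 = 359989035.32.
Divide by its size: 359989035.32 / 8474 = 42481.5949... → 42481.59.

42481.59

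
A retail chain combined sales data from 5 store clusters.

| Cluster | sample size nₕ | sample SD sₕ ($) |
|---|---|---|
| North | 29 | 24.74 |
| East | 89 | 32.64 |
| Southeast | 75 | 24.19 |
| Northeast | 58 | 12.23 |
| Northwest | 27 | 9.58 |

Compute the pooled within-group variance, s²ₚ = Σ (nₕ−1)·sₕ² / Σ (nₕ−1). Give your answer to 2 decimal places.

604.78

North: (29−1)·24.74² = 28·612.0676 = 17137.8928
East: (89−1)·32.64² = 88·1065.3696 = 93752.5248
Southeast: (75−1)·24.19² = 74·585.1561 = 43301.5514
Northeast: (58−1)·12.23² = 57·149.5729 = 8525.6553
Northwest: (27−1)·9.58² = 26·91.7764 = 2386.1864
Numerator = 165103.8107; denominator = Σ(nₕ−1) = 273.
s²ₚ = 165103.8107/273 = 604.7759... → 604.78.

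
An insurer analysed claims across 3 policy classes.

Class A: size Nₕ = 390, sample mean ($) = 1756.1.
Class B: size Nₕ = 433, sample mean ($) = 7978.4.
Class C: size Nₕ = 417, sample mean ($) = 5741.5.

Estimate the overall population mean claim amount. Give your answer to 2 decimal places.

5269.14

N = 1240; weights Wₕ = Nₕ/N = (0.3145, 0.3492, 0.3363).
x̄_st = Σ Wₕ·x̄ₕ = 0.3145·1756.1 + 0.3492·7978.4 + 0.3363·5741.5 ≈ 5269.1385...
→ 5269.14.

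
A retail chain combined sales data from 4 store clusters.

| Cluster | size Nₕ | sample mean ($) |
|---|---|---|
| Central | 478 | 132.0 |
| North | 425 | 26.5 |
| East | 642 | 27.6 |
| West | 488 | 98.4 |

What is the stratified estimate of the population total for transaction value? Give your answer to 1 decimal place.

140096.9

Central: 478·132.0 = 63096
North: 425·26.5 = 11262.5
East: 642·27.6 = 17719.2
West: 488·98.4 = 48019.2
τ̂ = Σ Nₕx̄ₕ = 140096.9.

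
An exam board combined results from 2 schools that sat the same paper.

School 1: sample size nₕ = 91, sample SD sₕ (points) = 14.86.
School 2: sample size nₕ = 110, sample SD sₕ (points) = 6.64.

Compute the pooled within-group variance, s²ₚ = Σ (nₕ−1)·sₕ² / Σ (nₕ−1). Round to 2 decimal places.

1: (91−1)·14.86² = 90·220.8196 = 19873.764
2: (110−1)·6.64² = 109·44.0896 = 4805.7664
Numerator = 24679.5304; denominator = Σ(nₕ−1) = 199.
s²ₚ = 24679.5304/199 = 124.0177... → 124.02.

124.02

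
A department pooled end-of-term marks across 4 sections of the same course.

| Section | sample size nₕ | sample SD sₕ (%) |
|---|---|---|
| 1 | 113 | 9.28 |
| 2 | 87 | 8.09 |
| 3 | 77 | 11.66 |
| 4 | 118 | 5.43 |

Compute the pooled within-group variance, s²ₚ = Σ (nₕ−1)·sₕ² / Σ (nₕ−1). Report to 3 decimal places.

74.312

1: (113−1)·9.28² = 112·86.1184 = 9645.2608
2: (87−1)·8.09² = 86·65.4481 = 5628.5366
3: (77−1)·11.66² = 76·135.9556 = 10332.6256
4: (118−1)·5.43² = 117·29.4849 = 3449.7333
Numerator = 29056.1563; denominator = Σ(nₕ−1) = 391.
s²ₚ = 29056.1563/391 = 74.31242... → 74.312.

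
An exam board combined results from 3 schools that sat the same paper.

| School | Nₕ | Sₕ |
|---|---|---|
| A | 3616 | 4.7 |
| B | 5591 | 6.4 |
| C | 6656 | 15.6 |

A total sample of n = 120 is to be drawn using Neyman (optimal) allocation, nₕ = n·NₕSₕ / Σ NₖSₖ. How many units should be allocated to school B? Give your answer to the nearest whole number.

27

Σ NₕSₕ = 3616·4.7 + 5591·6.4 + 6656·15.6 = 156611.2.
Share for B: 35782.4/156611.2 = 0.22848.
n_B = 120 × 0.22848 = 27.418... → 27.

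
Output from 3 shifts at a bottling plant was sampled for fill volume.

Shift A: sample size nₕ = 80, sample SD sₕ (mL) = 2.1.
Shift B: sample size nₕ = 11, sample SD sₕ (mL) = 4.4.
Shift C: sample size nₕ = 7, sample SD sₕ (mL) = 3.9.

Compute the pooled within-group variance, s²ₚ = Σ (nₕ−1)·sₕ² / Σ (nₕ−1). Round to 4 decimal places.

A: (80−1)·2.1² = 79·4.41 = 348.39
B: (11−1)·4.4² = 10·19.36 = 193.6
C: (7−1)·3.9² = 6·15.21 = 91.26
Numerator = 633.25; denominator = Σ(nₕ−1) = 95.
s²ₚ = 633.25/95 = 6.665789... → 6.6658.

6.6658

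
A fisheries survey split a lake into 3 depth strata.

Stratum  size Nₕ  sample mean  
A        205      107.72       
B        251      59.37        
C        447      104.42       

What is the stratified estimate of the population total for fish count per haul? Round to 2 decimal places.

Estimate total by summing Nₕ·x̄ₕ over strata.
205·107.72 + 251·59.37 + 447·104.42 = 22082.6 + 14901.87 + 46675.74 = 83660.21.

83660.21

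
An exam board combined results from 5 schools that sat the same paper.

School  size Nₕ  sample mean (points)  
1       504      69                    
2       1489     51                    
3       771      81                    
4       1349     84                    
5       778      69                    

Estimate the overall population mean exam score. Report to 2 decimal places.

69.55

N = 504 + 1489 + 771 + 1349 + 778 = 4891.
Weight each subgroup mean by Nₕ/N and sum.
Σ Nₕx̄ₕ = 504·69 + 1489·51 + 771·81 + 1349·84 + 778·69 = 34776 + 75939 + 62451 + 113316 + 53682 = 340164.
Divide by N: 340164 / 4891 = 69.5490... → 69.55.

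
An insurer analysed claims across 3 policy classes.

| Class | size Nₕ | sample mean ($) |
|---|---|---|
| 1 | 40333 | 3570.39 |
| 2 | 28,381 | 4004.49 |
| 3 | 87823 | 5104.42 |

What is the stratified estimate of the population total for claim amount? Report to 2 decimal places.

705941448.22

Population total = Σ Nₕ·x̄ₕ (each stratum's size times its mean).
40333·3570.39 + 28381·4004.49 + 87823·5104.42 = 144004539.87 + 113651430.69 + 448285477.66 = 705941448.22.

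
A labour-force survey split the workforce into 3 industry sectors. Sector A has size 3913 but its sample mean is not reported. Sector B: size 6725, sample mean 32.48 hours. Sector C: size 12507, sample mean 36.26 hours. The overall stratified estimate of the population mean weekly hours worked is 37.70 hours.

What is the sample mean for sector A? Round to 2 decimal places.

51.27

Σ Nₕx̄ₕ = N·μ, so 3913·x̄_A = 23145·37.70 − (6725·32.48 + 12507·36.26).
= 872566.5 − 671931.82 = 200634.68.
x̄_A = 200634.68 / 3913 = 51.2739... → 51.27.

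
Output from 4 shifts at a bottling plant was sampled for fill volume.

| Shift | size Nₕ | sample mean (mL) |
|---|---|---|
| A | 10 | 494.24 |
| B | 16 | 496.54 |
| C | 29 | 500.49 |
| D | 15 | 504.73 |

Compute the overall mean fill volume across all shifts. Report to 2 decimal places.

499.60

N = 10 + 16 + 29 + 15 = 70.
Overall mean = Σ (Nₕ/N)·x̄ₕ — weight by population share, not a simple average.
Σ Nₕx̄ₕ = 10·494.24 + 16·496.54 + 29·500.49 + 15·504.73 = 4942.4 + 7944.64 + 14514.21 + 7570.95 = 34972.2.
Divide by N: 34972.2 / 70 = 499.6029... → 499.60.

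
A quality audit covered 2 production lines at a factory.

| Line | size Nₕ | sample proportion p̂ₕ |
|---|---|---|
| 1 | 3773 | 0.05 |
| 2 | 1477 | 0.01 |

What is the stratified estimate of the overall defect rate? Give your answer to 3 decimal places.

Wₕ = Nₕ/N with N = 5250: 0.7187, 0.2813.
p̂_st = 0.7187·0.05 + 0.2813·0.01 ≈ 0.03875... → 0.039.

0.039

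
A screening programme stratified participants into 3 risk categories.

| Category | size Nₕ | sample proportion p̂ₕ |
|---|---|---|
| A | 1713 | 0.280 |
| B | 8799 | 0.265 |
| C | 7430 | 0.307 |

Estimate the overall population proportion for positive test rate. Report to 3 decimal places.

0.284

N = 1713 + 8799 + 7430 = 17942.
Overall proportion = Σ (Nₕ/N)·p̂ₕ.
Σ Nₕp̂ₕ = 479.64 + 2331.735 + 2281.01 = 5092.385.
5092.385 / 17942 = 0.28382... → 0.284.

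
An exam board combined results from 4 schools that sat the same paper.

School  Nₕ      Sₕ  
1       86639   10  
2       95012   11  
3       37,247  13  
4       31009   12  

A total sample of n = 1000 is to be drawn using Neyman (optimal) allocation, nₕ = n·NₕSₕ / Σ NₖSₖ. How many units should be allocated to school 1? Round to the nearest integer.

1: NₕSₕ = 86639·10 = 866390
2: NₕSₕ = 95012·11 = 1045132
3: NₕSₕ = 37247·13 = 484211
4: NₕSₕ = 31009·12 = 372108
Σ NₕSₕ = 2767841.
n_1 = 1000·866390/2767841 = 313.020... → 313.

313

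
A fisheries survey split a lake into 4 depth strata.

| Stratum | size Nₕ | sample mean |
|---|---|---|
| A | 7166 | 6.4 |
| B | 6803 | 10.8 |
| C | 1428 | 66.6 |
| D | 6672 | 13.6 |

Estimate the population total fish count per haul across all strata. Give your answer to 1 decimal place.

A: 7166·6.4 = 45862.4
B: 6803·10.8 = 73472.4
C: 1428·66.6 = 95104.8
D: 6672·13.6 = 90739.2
τ̂ = Σ Nₕx̄ₕ = 305178.8.

305178.8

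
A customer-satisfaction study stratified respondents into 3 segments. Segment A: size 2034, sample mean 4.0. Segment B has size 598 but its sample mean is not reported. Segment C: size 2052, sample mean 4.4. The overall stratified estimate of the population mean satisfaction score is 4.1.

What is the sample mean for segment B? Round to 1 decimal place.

3.4

N = 2034 + 598 + 2052 = 4684.
Overall total = μ·N = 4.1·4684 = 19204.4.
Subtract the known strata: 2034·4.0 + 2052·4.4 = 17164.8.
Remaining total for segment B: 19204.4 − 17164.8 = 2039.6.
Divide by its size: 2039.6 / 598 = 3.411... → 3.4.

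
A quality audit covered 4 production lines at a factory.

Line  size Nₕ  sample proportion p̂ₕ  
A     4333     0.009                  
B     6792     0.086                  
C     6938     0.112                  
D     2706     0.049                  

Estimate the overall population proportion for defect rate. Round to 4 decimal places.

0.0738

N = 4333 + 6792 + 6938 + 2706 = 20769.
Overall proportion = Σ (Nₕ/N)·p̂ₕ.
Σ Nₕp̂ₕ = 38.997 + 584.112 + 777.056 + 132.594 = 1532.759.
1532.759 / 20769 = 0.073800... → 0.0738.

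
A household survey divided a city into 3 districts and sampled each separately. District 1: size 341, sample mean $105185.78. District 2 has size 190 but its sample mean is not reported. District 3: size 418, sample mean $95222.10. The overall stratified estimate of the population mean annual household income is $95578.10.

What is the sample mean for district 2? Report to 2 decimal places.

79118.04

Σ Nₕx̄ₕ = N·μ, so 190·x̄_2 = 949·95578.10 − (341·105185.78 + 418·95222.10).
= 90703616.9 − 75671188.78 = 15032428.12.
x̄_2 = 15032428.12 / 190 = 79118.0427... → 79118.04.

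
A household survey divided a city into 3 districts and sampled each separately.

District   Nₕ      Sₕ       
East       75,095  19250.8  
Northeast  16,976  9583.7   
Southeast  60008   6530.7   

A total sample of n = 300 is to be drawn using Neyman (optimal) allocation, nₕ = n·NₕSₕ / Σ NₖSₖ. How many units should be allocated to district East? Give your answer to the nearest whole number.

217

East: NₕSₕ = 75095·19250.8 = 1445638826
Northeast: NₕSₕ = 16976·9583.7 = 162692891.2
Southeast: NₕSₕ = 60008·6530.7 = 391894245.6
Σ NₕSₕ = 2000225962.8.
n_East = 300·1445638826/2000225962.8 = 216.821... → 217.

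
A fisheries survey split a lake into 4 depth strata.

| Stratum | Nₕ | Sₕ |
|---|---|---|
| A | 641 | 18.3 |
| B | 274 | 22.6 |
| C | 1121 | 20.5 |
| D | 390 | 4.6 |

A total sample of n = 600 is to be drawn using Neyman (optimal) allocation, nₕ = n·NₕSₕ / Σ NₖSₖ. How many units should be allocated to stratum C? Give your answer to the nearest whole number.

A: NₕSₕ = 641·18.3 = 11730.3
B: NₕSₕ = 274·22.6 = 6192.4
C: NₕSₕ = 1121·20.5 = 22980.5
D: NₕSₕ = 390·4.6 = 1794
Σ NₕSₕ = 42697.2.
n_C = 600·22980.5/42697.2 = 322.932... → 323.

323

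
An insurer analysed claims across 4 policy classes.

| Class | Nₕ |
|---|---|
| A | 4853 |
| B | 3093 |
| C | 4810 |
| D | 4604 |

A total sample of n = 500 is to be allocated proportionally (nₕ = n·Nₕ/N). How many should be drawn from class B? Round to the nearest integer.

Share of class B = 3093/17360 = 0.17817.
Allocate 500 × 0.17817 = 89.084... → 89.

89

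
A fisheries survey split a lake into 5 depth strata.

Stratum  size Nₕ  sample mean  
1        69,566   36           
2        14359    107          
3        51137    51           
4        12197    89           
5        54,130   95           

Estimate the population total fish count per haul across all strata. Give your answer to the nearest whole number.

12876659

1: 69566·36 = 2504376
2: 14359·107 = 1536413
3: 51137·51 = 2607987
4: 12197·89 = 1085533
5: 54130·95 = 5142350
τ̂ = Σ Nₕx̄ₕ = 12876659.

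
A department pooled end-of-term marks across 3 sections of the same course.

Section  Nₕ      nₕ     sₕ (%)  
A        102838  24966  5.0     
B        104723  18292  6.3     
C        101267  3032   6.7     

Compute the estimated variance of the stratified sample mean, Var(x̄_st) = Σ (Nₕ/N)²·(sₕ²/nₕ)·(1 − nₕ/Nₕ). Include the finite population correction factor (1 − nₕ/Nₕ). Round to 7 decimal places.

0.0018343

N = 308828. Term for each stratum: Wₕ²sₕ²/nₕ·(1−nₕ/Nₕ).
Var(x̄_st) = 0.0000840800 + 0.0002059198 + 0.0015442630 = 0.0018342628 → 0.0018343.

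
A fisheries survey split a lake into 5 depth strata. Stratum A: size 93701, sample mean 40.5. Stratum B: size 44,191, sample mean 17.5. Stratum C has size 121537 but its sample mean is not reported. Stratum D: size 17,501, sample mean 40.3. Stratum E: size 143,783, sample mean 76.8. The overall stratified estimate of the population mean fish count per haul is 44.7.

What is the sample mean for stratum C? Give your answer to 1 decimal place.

20.5

Σ Nₕx̄ₕ = N·μ, so 121537·x̄_C = 420713·44.7 − (93701·40.5 + 44191·17.5 + 17501·40.3 + 143783·76.8).
= 18805871.1 − 16316057.7 = 2489813.4.
x̄_C = 2489813.4 / 121537 = 20.486... → 20.5.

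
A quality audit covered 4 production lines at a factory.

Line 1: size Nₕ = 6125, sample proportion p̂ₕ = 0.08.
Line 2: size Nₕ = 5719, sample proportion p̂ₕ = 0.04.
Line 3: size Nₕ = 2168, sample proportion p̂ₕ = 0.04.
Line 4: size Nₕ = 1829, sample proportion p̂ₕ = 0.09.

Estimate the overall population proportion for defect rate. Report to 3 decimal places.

N = 6125 + 5719 + 2168 + 1829 = 15841.
Overall proportion = Σ (Nₕ/N)·p̂ₕ.
Σ Nₕp̂ₕ = 490 + 228.76 + 86.72 + 164.61 = 970.09.
970.09 / 15841 = 0.06124... → 0.061.

0.061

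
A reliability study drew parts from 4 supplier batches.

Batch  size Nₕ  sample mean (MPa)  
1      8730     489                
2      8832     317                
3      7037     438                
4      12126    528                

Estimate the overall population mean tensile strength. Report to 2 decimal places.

450.74

N = 8730 + 8832 + 7037 + 12126 = 36725.
Weight each subgroup mean by Nₕ/N and sum.
Σ Nₕx̄ₕ = 8730·489 + 8832·317 + 7037·438 + 12126·528 = 4268970 + 2799744 + 3082206 + 6402528 = 16553448.
Divide by N: 16553448 / 36725 = 450.7406... → 450.74.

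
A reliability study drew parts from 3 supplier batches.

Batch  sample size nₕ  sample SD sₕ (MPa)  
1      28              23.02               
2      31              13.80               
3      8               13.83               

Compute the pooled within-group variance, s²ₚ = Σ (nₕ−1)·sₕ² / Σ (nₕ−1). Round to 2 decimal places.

1: (28−1)·23.02² = 27·529.9204 = 14307.8508
2: (31−1)·13.80² = 30·190.44 = 5713.2
3: (8−1)·13.83² = 7·191.2689 = 1338.8823
Numerator = 21359.9331; denominator = Σ(nₕ−1) = 64.
s²ₚ = 21359.9331/64 = 333.7490... → 333.75.

333.75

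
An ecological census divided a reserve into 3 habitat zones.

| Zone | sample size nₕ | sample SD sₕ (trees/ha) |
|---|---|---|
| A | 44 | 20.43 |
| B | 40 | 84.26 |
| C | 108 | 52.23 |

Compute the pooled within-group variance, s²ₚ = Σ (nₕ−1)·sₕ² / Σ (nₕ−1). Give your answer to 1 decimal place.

3104.4

Degrees of freedom: 43 + 39 + 107 = 189.
Σ(nₕ−1)sₕ² = 43·417.3849 + 39·7099.7476 + 107·2727.9729 = 586730.8074.
s²ₚ = 586730.8074 / 189 = 3104.396... → 3104.4.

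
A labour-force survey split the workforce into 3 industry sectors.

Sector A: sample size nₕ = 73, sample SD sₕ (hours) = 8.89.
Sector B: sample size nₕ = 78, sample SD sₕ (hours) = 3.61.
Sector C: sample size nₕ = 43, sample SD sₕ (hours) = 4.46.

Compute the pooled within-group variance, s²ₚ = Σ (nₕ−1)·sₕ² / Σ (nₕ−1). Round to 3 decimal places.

A: (73−1)·8.89² = 72·79.0321 = 5690.3112
B: (78−1)·3.61² = 77·13.0321 = 1003.4717
C: (43−1)·4.46² = 42·19.8916 = 835.4472
Numerator = 7529.2301; denominator = Σ(nₕ−1) = 191.
s²ₚ = 7529.2301/191 = 39.42005... → 39.420.

39.420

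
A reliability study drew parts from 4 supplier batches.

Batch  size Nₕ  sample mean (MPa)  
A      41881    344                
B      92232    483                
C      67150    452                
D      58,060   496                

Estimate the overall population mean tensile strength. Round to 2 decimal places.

455.43

x̄_st = (Σ Nₕx̄ₕ) / (Σ Nₕ) = (41881·344 + 92232·483 + 67150·452 + 58060·496) / 259323
= 118104680 / 259323 = 455.4347... → 455.43.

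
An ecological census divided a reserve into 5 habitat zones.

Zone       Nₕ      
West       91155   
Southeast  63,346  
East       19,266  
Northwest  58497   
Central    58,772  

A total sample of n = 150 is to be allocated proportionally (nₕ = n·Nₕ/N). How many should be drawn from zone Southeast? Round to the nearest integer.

N = 91155 + 63346 + 19266 + 58497 + 58772 = 291036.
n_Southeast = 150·63346/291036 = 32.649... → 33.

33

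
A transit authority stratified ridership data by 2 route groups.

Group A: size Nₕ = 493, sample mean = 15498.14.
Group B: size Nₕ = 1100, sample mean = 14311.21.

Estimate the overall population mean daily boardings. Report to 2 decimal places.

N = 493 + 1100 = 1593.
Weight each subgroup mean by Nₕ/N and sum.
Σ Nₕx̄ₕ = 493·15498.14 + 1100·14311.21 = 7640583.02 + 15742331 = 23382914.02.
Divide by N: 23382914.02 / 1593 = 14678.5399... → 14678.54.

14678.54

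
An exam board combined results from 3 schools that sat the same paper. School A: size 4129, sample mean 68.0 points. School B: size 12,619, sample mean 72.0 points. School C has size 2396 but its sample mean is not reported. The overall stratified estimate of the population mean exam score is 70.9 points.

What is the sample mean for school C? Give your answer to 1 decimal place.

Σ Nₕx̄ₕ = N·μ, so 2396·x̄_C = 19144·70.9 − (4129·68.0 + 12619·72.0).
= 1357309.6 − 1189340 = 167969.6.
x̄_C = 167969.6 / 2396 = 70.104... → 70.1.

70.1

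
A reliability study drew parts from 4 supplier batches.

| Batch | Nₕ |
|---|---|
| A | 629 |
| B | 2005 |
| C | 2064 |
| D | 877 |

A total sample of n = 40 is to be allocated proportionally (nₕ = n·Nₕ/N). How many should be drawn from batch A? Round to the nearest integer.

5

Share of batch A = 629/5575 = 0.11283.
Allocate 40 × 0.11283 = 4.513... → 5.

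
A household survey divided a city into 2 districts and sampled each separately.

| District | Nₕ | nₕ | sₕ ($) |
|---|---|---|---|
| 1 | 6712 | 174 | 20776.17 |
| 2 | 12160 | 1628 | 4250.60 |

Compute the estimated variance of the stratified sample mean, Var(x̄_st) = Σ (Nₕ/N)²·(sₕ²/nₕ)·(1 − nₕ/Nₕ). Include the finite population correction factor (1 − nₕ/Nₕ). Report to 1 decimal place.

N = 18872; Wₕ = Nₕ/N.
district 1: (6712/18872)²·20776.17²/174·(1 − 174/6712) = 305662.9079
district 2: (12160/18872)²·4250.60²/1628·(1 − 1628/12160) = 3990.7511
Sum = 309653.6591 → 309653.7.

309653.7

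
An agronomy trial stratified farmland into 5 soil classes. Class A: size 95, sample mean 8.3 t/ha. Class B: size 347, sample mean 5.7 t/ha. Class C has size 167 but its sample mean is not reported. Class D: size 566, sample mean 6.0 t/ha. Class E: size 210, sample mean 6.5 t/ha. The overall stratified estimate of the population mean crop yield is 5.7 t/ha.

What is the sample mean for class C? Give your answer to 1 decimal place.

2.2

N = 95 + 347 + 167 + 566 + 210 = 1385.
Overall total = μ·N = 5.7·1385 = 7894.5.
Subtract the known strata: 95·8.3 + 347·5.7 + 566·6.0 + 210·6.5 = 7527.4.
Remaining total for class C: 7894.5 − 7527.4 = 367.1.
Divide by its size: 367.1 / 167 = 2.198... → 2.2.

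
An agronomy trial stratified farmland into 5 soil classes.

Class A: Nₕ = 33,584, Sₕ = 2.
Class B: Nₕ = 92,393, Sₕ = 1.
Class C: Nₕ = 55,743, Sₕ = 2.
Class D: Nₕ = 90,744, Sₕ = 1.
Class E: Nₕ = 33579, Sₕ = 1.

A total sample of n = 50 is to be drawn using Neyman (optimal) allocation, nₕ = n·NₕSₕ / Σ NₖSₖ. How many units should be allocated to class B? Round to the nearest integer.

12

A: NₕSₕ = 33584·2 = 67168
B: NₕSₕ = 92393·1 = 92393
C: NₕSₕ = 55743·2 = 111486
D: NₕSₕ = 90744·1 = 90744
E: NₕSₕ = 33579·1 = 33579
Σ NₕSₕ = 395370.
n_B = 50·92393/395370 = 11.684... → 12.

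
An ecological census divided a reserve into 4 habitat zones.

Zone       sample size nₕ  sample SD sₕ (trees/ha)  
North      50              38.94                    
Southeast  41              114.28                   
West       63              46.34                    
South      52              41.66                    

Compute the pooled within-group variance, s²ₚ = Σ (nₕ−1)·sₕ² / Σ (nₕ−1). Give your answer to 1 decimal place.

4051.2

North: (50−1)·38.94² = 49·1516.3236 = 74299.8564
Southeast: (41−1)·114.28² = 40·13059.9184 = 522396.736
West: (63−1)·46.34² = 62·2147.3956 = 133138.5272
South: (52−1)·41.66² = 51·1735.5556 = 88513.3356
Numerator = 818348.4552; denominator = Σ(nₕ−1) = 202.
s²ₚ = 818348.4552/202 = 4051.230... → 4051.2.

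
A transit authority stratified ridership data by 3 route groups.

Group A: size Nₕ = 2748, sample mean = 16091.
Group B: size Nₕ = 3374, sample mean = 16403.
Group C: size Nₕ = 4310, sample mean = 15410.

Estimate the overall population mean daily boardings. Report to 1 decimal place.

N = 10432; weights Wₕ = Nₕ/N = (0.2634, 0.3234, 0.4132).
x̄_st = Σ Wₕ·x̄ₕ = 0.2634·16091 + 0.3234·16403 + 0.4132·15410 ≈ 15910.553...
→ 15910.6.

15910.6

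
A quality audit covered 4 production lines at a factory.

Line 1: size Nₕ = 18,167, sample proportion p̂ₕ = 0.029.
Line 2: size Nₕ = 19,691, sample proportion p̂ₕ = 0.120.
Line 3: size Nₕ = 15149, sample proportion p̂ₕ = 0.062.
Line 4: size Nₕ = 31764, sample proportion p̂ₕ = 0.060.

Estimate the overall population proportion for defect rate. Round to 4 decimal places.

Wₕ = Nₕ/N with N = 84771: 0.2143, 0.2323, 0.1787, 0.3747.
p̂_st = 0.2143·0.029 + 0.2323·0.120 + 0.1787·0.062 + 0.3747·0.060 ≈ 0.067651... → 0.0677.

0.0677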